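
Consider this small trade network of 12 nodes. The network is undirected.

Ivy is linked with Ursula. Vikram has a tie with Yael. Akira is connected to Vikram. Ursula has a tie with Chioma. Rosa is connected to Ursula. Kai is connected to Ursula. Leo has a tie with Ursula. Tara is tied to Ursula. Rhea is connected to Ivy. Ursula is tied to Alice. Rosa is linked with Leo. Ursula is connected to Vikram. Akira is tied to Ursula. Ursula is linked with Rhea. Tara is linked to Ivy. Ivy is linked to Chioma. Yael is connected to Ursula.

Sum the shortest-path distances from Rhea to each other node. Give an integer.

Distances from Rhea: Akira:2, Alice:2, Chioma:2, Ivy:1, Kai:2, Leo:2, Rosa:2, Tara:2, Ursula:1, Vikram:2, Yael:2.
Sum = 2 + 2 + 2 + 1 + 2 + 2 + 2 + 2 + 1 + 2 + 2 = 20.

20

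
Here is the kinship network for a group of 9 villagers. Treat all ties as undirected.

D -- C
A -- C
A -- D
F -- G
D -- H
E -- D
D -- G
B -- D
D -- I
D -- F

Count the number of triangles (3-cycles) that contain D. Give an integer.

D's neighbors: A, B, C, E, F, G, H, and I.
Neighbor pairs that are themselves tied: D–A–C; D–F–G. Each forms one triangle with D, for 2 in total.

2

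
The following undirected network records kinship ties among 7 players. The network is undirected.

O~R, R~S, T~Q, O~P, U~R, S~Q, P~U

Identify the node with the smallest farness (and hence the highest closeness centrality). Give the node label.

R

Farness (sum of distances to all others) for each node — O:13, P:16, Q:14, R:10, S:11, T:19, U:13.
The smallest farness is 10, for R, so R has the highest closeness.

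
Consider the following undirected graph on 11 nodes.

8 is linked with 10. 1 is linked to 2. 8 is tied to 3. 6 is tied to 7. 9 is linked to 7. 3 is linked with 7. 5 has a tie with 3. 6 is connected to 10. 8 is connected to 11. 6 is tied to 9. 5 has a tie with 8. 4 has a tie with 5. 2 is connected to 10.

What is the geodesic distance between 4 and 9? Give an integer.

One shortest route is 4 – 5 – 3 – 7 – 9, which uses 4 edges, and at distance 3 from 4 we only reach {7, 10, 11}, which does not include 9. So d(4,9) = 4.

4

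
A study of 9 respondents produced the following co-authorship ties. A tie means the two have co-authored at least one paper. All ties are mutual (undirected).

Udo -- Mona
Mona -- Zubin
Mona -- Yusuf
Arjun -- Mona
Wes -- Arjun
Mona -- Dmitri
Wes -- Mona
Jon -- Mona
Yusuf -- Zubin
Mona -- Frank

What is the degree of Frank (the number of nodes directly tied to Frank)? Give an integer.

1

Frank is directly tied to Mona. That is 1 neighbor, so the degree of Frank is 1.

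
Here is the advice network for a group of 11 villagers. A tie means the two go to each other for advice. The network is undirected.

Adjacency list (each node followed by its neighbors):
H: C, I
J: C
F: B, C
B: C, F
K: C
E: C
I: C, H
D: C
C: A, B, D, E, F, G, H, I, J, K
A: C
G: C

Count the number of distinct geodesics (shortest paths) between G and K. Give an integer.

The shortest distance is 2, and the only length-2 path is G–C–K. So there is exactly 1 shortest path.

1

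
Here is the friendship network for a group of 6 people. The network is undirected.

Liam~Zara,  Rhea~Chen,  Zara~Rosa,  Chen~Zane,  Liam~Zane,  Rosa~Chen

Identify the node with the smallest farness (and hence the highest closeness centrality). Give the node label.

Chen

Farness (sum of distances to all others) for each node — Chen:7, Liam:9, Rhea:11, Rosa:8, Zane:8, Zara:9.
The smallest farness is 7, for Chen, so Chen has the highest closeness.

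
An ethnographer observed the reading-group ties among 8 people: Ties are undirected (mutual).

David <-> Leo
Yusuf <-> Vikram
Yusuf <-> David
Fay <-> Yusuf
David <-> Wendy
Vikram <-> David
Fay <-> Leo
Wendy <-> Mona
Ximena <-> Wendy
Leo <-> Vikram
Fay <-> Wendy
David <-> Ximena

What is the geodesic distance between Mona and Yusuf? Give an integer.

3

One shortest route is Mona – Wendy – Fay – Yusuf, which uses 3 edges, and at distance 2 from Mona we only reach {David, Fay, Ximena}, which does not include Yusuf. So d(Mona,Yusuf) = 3.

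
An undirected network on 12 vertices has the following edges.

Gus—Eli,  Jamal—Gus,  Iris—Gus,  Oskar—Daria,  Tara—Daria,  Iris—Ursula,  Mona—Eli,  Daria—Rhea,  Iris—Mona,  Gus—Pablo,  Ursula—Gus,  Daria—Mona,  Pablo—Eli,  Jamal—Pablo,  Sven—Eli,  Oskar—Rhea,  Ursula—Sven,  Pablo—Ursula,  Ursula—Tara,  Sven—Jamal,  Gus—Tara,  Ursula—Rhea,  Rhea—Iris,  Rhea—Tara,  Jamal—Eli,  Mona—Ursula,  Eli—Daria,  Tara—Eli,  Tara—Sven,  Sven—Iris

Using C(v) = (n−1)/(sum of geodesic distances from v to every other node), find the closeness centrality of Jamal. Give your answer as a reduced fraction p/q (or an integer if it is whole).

Distances from Jamal: Daria:2, Eli:1, Gus:1, Iris:2, Mona:2, Oskar:3, Pablo:1, Rhea:3, Sven:1, Tara:2, Ursula:2. Sum = 20.
n = 12, so closeness = 11/20.

11/20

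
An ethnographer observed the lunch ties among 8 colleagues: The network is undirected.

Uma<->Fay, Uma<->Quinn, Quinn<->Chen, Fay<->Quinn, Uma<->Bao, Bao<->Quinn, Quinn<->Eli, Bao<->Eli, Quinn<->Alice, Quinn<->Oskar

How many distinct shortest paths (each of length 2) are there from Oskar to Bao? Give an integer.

The shortest distance is 2, and the only length-2 path is Oskar–Quinn–Bao. So there is exactly 1 shortest path.

1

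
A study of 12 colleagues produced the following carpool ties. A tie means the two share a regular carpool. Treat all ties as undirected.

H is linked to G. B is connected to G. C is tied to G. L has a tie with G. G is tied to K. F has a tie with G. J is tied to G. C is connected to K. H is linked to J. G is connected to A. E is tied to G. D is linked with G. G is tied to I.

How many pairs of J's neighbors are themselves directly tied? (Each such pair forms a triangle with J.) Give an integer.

1

J's neighbors: G and H.
Neighbor pairs that are themselves tied: J–G–H. Each forms one triangle with J, for 1 in total.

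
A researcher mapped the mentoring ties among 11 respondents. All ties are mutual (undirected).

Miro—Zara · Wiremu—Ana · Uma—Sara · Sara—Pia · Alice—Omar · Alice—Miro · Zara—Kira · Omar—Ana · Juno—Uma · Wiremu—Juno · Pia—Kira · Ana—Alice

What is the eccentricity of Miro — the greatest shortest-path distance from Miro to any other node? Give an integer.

5

Distances from Miro: Alice:1, Ana:2, Juno:4, Kira:2, Omar:2, Pia:3, Sara:4, Uma:5, Wiremu:3, Zara:1.
The largest is 5 (to Uma), so the eccentricity of Miro is 5.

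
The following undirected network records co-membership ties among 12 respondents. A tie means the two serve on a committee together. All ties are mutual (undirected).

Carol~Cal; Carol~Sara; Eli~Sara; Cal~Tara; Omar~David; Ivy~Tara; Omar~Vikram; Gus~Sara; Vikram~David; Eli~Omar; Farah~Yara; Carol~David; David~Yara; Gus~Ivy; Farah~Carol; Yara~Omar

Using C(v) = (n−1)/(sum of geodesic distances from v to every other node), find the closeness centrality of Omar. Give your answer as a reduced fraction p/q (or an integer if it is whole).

11/24

Distances from Omar: Cal:3, Carol:2, David:1, Eli:1, Farah:2, Gus:3, Ivy:4, Sara:2, Tara:4, Vikram:1, Yara:1. Sum = 24.
n = 12, so closeness = 11/24.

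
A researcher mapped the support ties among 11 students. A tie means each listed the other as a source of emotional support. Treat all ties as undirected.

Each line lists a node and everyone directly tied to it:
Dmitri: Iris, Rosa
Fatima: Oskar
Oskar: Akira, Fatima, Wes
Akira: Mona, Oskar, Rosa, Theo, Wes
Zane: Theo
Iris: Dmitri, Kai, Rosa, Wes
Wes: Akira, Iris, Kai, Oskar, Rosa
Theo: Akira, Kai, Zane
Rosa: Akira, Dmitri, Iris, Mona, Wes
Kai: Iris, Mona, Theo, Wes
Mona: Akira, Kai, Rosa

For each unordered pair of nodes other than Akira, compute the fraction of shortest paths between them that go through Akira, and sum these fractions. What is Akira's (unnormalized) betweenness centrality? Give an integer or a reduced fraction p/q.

13

Pairs whose geodesics pass through Akira — Theo–Rosa: 1; Theo–Dmitri: 1/2; Theo–Mona: 1/2; Theo–Wes: 1/2; Theo–Oskar: 1; Theo–Fatima: 1; Rosa–Oskar: 1/2; Rosa–Fatima: 1/2; Rosa–Zane: 1; Dmitri–Oskar: 1/3; Dmitri–Fatima: 1/3; Dmitri–Zane: 1/2; Mona–Wes: 1/3; Mona–Oskar: 1 … (+5 more pairs).
All other pairs contribute 0.
Summing the contributions gives betweenness(Akira) = 13.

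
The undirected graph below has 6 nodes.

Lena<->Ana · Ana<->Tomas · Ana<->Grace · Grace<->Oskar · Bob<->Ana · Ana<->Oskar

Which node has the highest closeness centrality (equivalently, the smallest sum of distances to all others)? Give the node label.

Farness (sum of distances to all others) for each node — Ana:5, Bob:9, Grace:8, Lena:9, Oskar:8, Tomas:9.
The smallest farness is 5, for Ana, so Ana has the highest closeness.

Ana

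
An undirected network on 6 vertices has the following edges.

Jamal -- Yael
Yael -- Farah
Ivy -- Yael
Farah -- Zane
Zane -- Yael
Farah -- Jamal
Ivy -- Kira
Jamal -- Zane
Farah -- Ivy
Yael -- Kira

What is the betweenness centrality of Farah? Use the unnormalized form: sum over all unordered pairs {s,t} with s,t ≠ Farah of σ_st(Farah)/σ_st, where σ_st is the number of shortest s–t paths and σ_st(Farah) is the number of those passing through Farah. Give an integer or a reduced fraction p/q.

Pairs whose geodesics pass through Farah — Jamal–Ivy: 1/2; Ivy–Zane: 1/2.
All other pairs contribute 0.
Summing the contributions gives betweenness(Farah) = 1.

1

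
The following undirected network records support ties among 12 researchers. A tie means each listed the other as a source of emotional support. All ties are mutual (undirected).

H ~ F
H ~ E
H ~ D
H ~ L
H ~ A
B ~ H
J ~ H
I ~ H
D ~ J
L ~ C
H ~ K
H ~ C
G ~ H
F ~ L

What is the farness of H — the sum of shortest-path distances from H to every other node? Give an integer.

11

Distances from H: A:1, B:1, C:1, D:1, E:1, F:1, G:1, I:1, J:1, K:1, L:1.
Sum = 1 + 1 + 1 + 1 + 1 + 1 + 1 + 1 + 1 + 1 + 1 = 11.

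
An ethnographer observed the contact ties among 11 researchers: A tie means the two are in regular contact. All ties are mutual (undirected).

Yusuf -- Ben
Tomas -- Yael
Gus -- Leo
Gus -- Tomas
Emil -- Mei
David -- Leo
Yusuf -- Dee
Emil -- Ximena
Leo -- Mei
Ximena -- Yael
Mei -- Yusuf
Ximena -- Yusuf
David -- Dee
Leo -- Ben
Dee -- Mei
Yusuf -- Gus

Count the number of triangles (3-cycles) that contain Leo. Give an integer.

Leo's neighbors are Ben, David, Gus, and Mei, but none of them are tied to each other, so no triangle contains Leo.

0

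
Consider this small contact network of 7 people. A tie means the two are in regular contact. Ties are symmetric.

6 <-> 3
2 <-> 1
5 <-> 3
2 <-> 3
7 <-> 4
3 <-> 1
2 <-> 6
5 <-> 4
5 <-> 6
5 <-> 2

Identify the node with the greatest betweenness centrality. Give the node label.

Unnormalized betweenness of each node: 1:0, 2:2, 3:2, 4:5, 5:8, 6:0, 7:0.
5 has the largest value, 8, making it the main broker — the node through which the most shortest paths run.

5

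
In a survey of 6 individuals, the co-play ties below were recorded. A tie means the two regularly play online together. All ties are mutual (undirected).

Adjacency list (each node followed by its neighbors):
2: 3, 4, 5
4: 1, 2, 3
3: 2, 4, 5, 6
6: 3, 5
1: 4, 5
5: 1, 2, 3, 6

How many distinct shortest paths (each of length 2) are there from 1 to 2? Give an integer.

2

The shortest distance is 2. The length-2 paths are: 1–4–2; 1–5–2.
That gives 2 distinct shortest paths.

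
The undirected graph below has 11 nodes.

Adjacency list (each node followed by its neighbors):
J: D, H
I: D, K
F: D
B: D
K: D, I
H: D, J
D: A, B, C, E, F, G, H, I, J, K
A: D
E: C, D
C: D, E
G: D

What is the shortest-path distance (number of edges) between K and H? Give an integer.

One shortest route is K – D – H, which uses 2 edges, and K and H are not directly tied, so nothing shorter exists. So d(K,H) = 2.

2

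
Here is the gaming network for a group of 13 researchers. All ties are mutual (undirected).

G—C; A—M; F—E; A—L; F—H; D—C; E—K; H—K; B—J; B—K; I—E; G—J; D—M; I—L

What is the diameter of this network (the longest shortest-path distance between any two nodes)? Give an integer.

6

Eccentricity of each node (its greatest distance to any other): A:5, B:5, C:6, D:6, E:5, F:6, G:5, H:6, I:5, J:5, K:5, L:5, M:6.
The maximum eccentricity is 6, realized for instance by the pair C–F via C – G – J – B – K – E – F. So the diameter is 6.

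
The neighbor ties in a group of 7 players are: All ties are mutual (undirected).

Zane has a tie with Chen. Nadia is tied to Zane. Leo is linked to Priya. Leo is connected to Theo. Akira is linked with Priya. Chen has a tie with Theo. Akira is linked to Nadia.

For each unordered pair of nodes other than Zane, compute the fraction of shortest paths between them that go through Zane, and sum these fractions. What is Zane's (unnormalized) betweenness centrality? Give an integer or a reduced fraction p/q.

3

Pairs whose geodesics pass through Zane — Chen–Nadia: 1; Chen–Akira: 1; Nadia–Theo: 1.
All other pairs contribute 0.
Summing the contributions gives betweenness(Zane) = 3.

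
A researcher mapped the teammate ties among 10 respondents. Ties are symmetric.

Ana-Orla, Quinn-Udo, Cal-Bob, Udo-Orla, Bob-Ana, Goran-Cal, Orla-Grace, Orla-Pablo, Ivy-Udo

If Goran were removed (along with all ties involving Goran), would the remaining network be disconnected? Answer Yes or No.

Even without Goran, every remaining node can still reach every other (the residual graph is connected), so Goran is not a cut vertex.

No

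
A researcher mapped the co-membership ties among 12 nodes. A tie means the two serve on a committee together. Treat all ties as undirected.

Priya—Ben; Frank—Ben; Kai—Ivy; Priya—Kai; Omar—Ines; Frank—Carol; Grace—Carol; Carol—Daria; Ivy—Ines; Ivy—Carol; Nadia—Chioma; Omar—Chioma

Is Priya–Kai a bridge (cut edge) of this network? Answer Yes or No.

Even without that edge, Priya still reaches Kai via Priya – Ben – Frank – Carol – Ivy – Kai, so the network stays connected. Not a bridge.

No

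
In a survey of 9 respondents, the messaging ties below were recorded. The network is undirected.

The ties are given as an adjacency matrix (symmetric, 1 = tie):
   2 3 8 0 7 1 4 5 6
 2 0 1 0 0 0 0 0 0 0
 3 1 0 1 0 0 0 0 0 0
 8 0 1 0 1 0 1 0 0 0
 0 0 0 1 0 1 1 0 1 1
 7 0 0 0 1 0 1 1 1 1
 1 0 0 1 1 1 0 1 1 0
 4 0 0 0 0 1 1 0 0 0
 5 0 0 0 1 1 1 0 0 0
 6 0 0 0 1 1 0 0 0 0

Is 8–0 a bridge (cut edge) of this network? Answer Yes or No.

Even without that edge, 8 still reaches 0 via 8 – 1 – 0, so the network stays connected. Not a bridge.

No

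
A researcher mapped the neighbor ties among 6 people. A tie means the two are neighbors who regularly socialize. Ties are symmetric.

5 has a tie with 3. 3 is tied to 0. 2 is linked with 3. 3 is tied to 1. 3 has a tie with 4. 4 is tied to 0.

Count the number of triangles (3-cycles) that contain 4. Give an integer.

4's neighbors: 0 and 3.
Neighbor pairs that are themselves tied: 4–0–3. Each forms one triangle with 4, for 1 in total.

1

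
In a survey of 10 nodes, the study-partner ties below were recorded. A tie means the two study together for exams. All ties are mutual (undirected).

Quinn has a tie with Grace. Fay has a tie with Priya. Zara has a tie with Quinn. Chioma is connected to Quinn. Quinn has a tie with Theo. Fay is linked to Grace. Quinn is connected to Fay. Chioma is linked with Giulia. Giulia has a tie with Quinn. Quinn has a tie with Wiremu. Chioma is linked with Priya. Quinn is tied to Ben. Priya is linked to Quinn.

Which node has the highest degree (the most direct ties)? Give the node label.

Quinn

Degrees — Ben:1, Chioma:3, Fay:3, Giulia:2, Grace:2, Priya:3, Quinn:9, Theo:1, Wiremu:1, Zara:1.
The maximum is 9, attained only by Quinn.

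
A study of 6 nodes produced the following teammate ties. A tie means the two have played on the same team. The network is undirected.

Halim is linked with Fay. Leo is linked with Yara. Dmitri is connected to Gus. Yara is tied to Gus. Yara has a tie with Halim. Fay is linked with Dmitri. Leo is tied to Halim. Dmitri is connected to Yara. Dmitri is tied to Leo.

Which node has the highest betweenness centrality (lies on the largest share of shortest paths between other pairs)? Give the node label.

Dmitri

Unnormalized betweenness of each node: Dmitri:5/2, Fay:1/3, Gus:0, Halim:1, Leo:1/3, Yara:11/6.
Dmitri has the largest value, 5/2, making it the main broker — the node through which the most shortest paths run.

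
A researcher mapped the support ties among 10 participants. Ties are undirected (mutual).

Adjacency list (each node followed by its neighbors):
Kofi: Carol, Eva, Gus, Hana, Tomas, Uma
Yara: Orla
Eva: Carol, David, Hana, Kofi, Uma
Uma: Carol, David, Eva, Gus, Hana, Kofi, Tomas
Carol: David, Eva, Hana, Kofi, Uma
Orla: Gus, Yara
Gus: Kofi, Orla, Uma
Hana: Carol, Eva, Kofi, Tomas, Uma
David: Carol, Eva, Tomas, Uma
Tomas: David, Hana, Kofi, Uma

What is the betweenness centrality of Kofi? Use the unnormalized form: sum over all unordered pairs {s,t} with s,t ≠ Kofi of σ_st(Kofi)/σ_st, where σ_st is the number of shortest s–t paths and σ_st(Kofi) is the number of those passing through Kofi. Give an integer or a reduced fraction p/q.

13/2

Pairs whose geodesics pass through Kofi — Eva–Tomas: 1/4; Eva–Orla: 1/2; Eva–Gus: 1/2; Eva–Yara: 1/2; Carol–Tomas: 1/4; Carol–Orla: 1/2; Carol–Gus: 1/2; Carol–Yara: 1/2; Hana–Orla: 1/2; Hana–Gus: 1/2; Hana–Yara: 1/2; Tomas–Orla: 1/2; Tomas–Gus: 1/2; Tomas–Yara: 1/2.
All other pairs contribute 0.
Summing the contributions gives betweenness(Kofi) = 13/2.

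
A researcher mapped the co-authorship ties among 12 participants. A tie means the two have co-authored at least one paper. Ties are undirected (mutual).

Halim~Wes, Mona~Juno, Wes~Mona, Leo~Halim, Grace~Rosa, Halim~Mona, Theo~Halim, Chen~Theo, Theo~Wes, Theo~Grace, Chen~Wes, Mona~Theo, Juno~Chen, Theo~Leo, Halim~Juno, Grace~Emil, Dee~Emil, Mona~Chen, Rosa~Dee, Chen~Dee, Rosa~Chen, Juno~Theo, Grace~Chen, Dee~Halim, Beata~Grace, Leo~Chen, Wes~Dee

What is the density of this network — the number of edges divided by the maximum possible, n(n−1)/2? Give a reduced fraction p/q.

There are 27 edges and 12 nodes, so the maximum possible is C(12,2) = 66.
Density = 27/66 = 9/22.

9/22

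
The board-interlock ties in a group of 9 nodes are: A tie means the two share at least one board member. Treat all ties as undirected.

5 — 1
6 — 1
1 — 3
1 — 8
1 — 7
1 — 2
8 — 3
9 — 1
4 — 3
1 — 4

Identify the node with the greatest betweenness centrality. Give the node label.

Unnormalized betweenness of each node: 1:51/2, 2:0, 3:1/2, 4:0, 5:0, 6:0, 7:0, 8:0, 9:0.
1 has the largest value, 51/2, making it the main broker — the node through which the most shortest paths run.

1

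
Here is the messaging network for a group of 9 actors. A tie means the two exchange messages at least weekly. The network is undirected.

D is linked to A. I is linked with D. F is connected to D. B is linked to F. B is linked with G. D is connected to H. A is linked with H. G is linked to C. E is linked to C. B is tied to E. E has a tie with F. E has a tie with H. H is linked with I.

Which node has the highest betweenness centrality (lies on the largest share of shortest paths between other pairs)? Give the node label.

E

Unnormalized betweenness of each node: A:0, B:13/3, C:5/3, D:14/3, E:31/3, F:14/3, G:1/2, H:47/6, I:0.
E has the largest value, 31/3, making it the main broker — the node through which the most shortest paths run.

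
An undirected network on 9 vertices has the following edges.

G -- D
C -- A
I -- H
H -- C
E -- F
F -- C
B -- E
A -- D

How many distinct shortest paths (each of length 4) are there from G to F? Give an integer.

The shortest distance is 4, and the only length-4 path is G–D–A–C–F. So there is exactly 1 shortest path.

1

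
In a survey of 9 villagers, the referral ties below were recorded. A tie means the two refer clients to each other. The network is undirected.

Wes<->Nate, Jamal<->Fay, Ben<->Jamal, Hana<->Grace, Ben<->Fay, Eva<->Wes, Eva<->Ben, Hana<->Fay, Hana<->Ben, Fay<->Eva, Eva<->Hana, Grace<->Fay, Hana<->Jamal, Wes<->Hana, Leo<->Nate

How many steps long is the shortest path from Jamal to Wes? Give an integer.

One shortest route is Jamal – Hana – Wes, which uses 2 edges, and Jamal and Wes are not directly tied, so nothing shorter exists. So d(Jamal,Wes) = 2.

2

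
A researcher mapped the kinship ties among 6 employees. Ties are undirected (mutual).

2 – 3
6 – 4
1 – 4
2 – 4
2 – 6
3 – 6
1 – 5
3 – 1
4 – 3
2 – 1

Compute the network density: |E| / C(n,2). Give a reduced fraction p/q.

There are 10 edges and 6 nodes, so the maximum possible is C(6,2) = 15.
Density = 10/15 = 2/3.

2/3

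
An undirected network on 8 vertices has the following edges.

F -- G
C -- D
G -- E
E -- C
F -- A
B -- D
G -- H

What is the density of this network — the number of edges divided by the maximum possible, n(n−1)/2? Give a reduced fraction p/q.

There are 7 edges and 8 nodes, so the maximum possible is C(8,2) = 28.
Density = 7/28 = 1/4.

1/4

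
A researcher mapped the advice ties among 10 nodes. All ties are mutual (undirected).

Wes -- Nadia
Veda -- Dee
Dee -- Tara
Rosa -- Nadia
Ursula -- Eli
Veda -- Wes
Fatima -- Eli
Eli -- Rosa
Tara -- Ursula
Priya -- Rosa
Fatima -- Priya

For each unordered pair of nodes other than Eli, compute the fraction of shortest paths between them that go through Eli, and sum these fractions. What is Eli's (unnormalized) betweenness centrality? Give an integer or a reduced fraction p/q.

Pairs whose geodesics pass through Eli — Nadia–Tara: 1/2; Nadia–Ursula: 1; Nadia–Fatima: 1/2; Wes–Ursula: 1/2; Wes–Fatima: 1/2; Veda–Fatima: 2/3; Dee–Fatima: 1; Dee–Priya: 2/3; Dee–Rosa: 1/2; Tara–Fatima: 1; Tara–Priya: 2/2; Tara–Rosa: 1; Ursula–Fatima: 1; Ursula–Priya: 2/2 … (+2 more pairs).
All other pairs contribute 0.
Summing the contributions gives betweenness(Eli) = 37/3.

37/3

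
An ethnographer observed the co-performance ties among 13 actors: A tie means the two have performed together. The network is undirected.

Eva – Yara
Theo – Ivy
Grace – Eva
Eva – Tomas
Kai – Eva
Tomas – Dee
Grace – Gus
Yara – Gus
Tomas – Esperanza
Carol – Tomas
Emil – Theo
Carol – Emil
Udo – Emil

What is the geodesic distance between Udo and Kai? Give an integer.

One shortest route is Udo – Emil – Carol – Tomas – Eva – Kai, which uses 5 edges, and at distance 4 from Udo we only reach {Dee, Esperanza, Eva}, which does not include Kai. So d(Udo,Kai) = 5.

5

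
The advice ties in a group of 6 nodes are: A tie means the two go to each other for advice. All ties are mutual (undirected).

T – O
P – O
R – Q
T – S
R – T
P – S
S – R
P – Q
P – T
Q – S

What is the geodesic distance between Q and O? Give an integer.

One shortest route is Q – P – O, which uses 2 edges, and Q and O are not directly tied, so nothing shorter exists. So d(Q,O) = 2.

2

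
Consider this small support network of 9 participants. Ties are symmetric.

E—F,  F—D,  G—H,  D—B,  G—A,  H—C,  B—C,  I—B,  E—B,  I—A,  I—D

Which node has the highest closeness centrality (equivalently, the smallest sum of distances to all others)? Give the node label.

B

Farness (sum of distances to all others) for each node — A:17, B:13, C:16, D:15, E:18, F:20, G:20, H:19, I:14.
The smallest farness is 13, for B, so B has the highest closeness.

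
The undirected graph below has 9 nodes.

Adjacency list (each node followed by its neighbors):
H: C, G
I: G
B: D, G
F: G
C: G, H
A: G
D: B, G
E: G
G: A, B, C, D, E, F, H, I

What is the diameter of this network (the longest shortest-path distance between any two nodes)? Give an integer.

2

Eccentricity of each node (its greatest distance to any other): A:2, B:2, C:2, D:2, E:2, F:2, G:1, H:2, I:2.
The maximum eccentricity is 2, realized for instance by the pair C–E via C – G – E. So the diameter is 2.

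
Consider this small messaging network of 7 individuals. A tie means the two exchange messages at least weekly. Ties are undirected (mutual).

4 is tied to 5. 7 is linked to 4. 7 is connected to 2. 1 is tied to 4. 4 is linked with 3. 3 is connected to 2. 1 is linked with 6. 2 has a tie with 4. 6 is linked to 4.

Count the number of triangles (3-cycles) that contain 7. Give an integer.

1

7's neighbors: 2 and 4.
Neighbor pairs that are themselves tied: 7–2–4. Each forms one triangle with 7, for 1 in total.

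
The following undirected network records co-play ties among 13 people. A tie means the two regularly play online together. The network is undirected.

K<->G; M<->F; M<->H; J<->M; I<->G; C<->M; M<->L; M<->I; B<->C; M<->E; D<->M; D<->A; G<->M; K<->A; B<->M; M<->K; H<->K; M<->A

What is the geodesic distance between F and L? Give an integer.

2

One shortest route is F – M – L, which uses 2 edges, and F and L are not directly tied, so nothing shorter exists. So d(F,L) = 2.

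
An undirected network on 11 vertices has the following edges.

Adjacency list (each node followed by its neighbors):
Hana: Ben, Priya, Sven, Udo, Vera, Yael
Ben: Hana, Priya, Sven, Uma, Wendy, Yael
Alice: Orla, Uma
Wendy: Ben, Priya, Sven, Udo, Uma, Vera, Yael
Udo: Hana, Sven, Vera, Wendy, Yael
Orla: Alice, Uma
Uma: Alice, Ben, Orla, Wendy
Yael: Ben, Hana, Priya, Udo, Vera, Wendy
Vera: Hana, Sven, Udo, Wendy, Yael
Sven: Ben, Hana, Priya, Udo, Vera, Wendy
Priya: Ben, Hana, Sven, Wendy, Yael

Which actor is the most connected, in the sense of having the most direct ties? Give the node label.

Degrees — Alice:2, Ben:6, Hana:6, Orla:2, Priya:5, Sven:6, Udo:5, Uma:4, Vera:5, Wendy:7, Yael:6.
The maximum is 7, attained only by Wendy.

Wendy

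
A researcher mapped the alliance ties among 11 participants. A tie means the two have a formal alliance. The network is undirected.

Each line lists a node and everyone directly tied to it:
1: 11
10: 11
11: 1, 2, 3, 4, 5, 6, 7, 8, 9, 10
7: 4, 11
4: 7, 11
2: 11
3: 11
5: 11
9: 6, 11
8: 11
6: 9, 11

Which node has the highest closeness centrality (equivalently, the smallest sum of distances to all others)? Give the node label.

Farness (sum of distances to all others) for each node — 1:19, 2:19, 3:19, 4:18, 5:19, 6:18, 7:18, 8:19, 9:18, 10:19, 11:10.
The smallest farness is 10, for 11, so 11 has the highest closeness.

11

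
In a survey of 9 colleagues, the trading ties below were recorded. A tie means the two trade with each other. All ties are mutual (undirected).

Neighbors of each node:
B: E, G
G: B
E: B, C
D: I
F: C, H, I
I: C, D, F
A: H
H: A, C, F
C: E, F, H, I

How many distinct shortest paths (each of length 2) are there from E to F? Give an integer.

1

The shortest distance is 2, and the only length-2 path is E–C–F. So there is exactly 1 shortest path.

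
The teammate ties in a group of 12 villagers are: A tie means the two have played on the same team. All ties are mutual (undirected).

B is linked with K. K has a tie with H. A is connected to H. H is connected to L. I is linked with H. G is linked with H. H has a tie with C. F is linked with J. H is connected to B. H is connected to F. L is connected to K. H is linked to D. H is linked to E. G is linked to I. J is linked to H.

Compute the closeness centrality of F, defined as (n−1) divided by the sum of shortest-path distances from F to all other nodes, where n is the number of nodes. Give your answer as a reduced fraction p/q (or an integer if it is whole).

11/20

Distances from F: A:2, B:2, C:2, D:2, E:2, G:2, H:1, I:2, J:1, K:2, L:2. Sum = 20.
n = 12, so closeness = 11/20.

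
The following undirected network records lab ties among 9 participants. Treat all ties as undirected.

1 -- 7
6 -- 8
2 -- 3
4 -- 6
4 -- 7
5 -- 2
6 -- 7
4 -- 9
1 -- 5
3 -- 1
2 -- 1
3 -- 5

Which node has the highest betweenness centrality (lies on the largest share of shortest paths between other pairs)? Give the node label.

Unnormalized betweenness of each node: 1:15, 2:0, 3:0, 4:7, 5:0, 6:7, 7:16, 8:0, 9:0.
7 has the largest value, 16, making it the main broker — the node through which the most shortest paths run.

7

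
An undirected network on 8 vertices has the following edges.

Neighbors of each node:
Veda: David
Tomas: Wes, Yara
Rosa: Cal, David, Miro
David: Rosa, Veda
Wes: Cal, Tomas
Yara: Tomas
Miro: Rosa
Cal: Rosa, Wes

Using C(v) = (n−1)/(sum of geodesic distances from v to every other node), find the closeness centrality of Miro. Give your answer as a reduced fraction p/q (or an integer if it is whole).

Distances from Miro: Cal:2, David:2, Rosa:1, Tomas:4, Veda:3, Wes:3, Yara:5. Sum = 20.
n = 8, so closeness = 7/20.

7/20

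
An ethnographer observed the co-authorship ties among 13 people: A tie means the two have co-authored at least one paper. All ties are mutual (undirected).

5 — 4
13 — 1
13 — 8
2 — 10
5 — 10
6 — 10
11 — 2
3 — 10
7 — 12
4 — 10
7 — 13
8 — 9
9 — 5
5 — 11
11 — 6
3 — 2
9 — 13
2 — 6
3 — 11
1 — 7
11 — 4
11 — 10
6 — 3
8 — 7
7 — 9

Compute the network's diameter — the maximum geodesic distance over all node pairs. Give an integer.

5

Eccentricity of each node (its greatest distance to any other): 1:5, 2:5, 3:5, 4:4, 5:3, 6:5, 7:4, 8:4, 9:3, 10:4, 11:4, 12:5, 13:4.
The maximum eccentricity is 5, realized for instance by the pair 1–6 via 1 – 13 – 9 – 5 – 11 – 6. So the diameter is 5.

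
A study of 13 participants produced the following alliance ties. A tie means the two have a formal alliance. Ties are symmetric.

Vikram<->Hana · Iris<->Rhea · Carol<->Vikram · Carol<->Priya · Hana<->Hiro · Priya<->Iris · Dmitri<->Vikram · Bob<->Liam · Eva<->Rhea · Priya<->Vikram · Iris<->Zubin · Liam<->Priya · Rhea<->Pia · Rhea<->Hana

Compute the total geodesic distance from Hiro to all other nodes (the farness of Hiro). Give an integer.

36

Distances from Hiro: Bob:5, Carol:3, Dmitri:3, Eva:3, Hana:1, Iris:3, Liam:4, Pia:3, Priya:3, Rhea:2, Vikram:2, Zubin:4.
Sum = 5 + 3 + 3 + 3 + 1 + 3 + 4 + 3 + 3 + 2 + 2 + 4 = 36.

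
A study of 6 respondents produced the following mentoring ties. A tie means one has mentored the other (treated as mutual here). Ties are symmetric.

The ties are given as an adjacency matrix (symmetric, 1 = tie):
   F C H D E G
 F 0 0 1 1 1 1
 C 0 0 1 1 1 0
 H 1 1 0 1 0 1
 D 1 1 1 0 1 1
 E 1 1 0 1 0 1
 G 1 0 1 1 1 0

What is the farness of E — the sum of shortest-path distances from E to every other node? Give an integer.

6

Distances from E: C:1, D:1, F:1, G:1, H:2.
Sum = 1 + 1 + 1 + 1 + 2 = 6.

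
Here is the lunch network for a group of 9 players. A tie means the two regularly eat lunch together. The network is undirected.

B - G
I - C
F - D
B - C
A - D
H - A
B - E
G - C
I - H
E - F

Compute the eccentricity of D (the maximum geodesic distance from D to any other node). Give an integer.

4

Distances from D: A:1, B:3, C:4, E:2, F:1, G:4, H:2, I:3.
The largest is 4 (to G and C), so the eccentricity of D is 4.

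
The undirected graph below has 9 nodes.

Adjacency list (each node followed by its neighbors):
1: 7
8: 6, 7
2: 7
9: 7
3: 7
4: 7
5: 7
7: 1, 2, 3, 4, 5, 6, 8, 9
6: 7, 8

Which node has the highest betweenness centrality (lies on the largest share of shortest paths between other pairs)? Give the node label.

Unnormalized betweenness of each node: 1:0, 2:0, 3:0, 4:0, 5:0, 6:0, 7:27, 8:0, 9:0.
7 has the largest value, 27, making it the main broker — the node through which the most shortest paths run.

7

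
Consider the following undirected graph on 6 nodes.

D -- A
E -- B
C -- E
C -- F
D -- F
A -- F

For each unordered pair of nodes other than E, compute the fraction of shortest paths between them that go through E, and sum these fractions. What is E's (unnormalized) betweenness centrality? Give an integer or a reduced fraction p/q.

4

Pairs whose geodesics pass through E — F–B: 1; C–B: 1; A–B: 1; D–B: 1.
All other pairs contribute 0.
Summing the contributions gives betweenness(E) = 4.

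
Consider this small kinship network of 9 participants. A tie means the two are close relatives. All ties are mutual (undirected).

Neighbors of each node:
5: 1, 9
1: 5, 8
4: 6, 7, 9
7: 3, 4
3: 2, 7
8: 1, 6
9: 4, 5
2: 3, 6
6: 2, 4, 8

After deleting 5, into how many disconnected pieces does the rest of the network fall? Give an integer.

1

5's neighbors (1 and 9) remain reachable from one another through other ties, so the rest of the network stays in one piece.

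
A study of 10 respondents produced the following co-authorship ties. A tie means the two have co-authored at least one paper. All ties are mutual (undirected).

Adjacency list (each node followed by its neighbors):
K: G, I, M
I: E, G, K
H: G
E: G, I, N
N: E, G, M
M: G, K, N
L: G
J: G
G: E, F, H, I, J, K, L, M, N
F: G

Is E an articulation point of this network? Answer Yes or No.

No

Even without E, every remaining node can still reach every other (the residual graph is connected), so E is not a cut vertex.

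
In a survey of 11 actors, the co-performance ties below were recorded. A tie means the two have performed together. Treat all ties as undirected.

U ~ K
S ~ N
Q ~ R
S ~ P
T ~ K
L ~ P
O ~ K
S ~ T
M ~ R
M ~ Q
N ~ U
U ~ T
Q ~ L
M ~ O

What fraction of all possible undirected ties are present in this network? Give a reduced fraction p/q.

There are 14 edges and 11 nodes, so the maximum possible is C(11,2) = 55.
Density = 14/55.

14/55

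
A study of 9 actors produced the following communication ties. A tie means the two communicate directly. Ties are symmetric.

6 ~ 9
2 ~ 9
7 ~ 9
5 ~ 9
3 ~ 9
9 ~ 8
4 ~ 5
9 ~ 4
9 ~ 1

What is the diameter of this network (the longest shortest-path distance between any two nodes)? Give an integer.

2

Eccentricity of each node (its greatest distance to any other): 1:2, 2:2, 3:2, 4:2, 5:2, 6:2, 7:2, 8:2, 9:1.
The maximum eccentricity is 2, realized for instance by the pair 4–1 via 4 – 9 – 1. So the diameter is 2.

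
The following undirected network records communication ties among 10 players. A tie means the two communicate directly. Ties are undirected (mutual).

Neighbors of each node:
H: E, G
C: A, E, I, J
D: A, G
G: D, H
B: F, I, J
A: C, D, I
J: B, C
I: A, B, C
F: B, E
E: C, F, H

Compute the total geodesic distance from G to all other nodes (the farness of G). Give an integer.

23

Distances from G: A:2, B:4, C:3, D:1, E:2, F:3, H:1, I:3, J:4.
Sum = 2 + 4 + 3 + 1 + 2 + 3 + 1 + 3 + 4 = 23.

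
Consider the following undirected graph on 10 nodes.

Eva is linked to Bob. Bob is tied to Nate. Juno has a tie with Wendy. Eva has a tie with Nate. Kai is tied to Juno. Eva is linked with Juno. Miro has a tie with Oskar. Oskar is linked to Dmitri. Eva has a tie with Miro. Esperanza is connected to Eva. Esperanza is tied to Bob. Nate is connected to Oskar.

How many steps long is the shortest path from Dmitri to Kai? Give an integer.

5

One shortest route is Dmitri – Oskar – Miro – Eva – Juno – Kai, which uses 5 edges, and at distance 4 from Dmitri we only reach {Esperanza, Juno}, which does not include Kai. So d(Dmitri,Kai) = 5.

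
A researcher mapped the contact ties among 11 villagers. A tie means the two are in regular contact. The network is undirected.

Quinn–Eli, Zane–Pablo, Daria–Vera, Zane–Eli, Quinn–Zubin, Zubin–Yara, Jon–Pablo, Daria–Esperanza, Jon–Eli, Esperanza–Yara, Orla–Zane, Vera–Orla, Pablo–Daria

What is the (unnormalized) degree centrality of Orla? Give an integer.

2

Orla is directly tied to Vera and Zane. That is 2 neighbors, so the degree of Orla is 2.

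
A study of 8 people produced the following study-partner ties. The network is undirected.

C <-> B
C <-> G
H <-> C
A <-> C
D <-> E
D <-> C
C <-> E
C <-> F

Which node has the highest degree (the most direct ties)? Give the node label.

Degrees — A:1, B:1, C:7, D:2, E:2, F:1, G:1, H:1.
The maximum is 7, attained only by C.

C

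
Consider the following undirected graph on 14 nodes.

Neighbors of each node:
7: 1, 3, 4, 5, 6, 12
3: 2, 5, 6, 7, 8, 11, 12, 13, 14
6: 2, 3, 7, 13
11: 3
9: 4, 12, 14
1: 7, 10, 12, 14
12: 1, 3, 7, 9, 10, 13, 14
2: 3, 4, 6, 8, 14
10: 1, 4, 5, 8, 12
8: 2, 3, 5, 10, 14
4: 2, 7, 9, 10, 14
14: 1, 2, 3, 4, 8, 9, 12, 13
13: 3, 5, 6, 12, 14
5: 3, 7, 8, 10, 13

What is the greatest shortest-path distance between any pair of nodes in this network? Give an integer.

Eccentricity of each node (its greatest distance to any other): 1:3, 2:2, 3:2, 4:3, 5:3, 6:3, 7:2, 8:2, 9:3, 10:3, 11:3, 12:2, 13:2, 14:2.
The maximum eccentricity is 3, realized for instance by the pair 10–6 via 10 – 12 – 13 – 6. So the diameter is 3.

3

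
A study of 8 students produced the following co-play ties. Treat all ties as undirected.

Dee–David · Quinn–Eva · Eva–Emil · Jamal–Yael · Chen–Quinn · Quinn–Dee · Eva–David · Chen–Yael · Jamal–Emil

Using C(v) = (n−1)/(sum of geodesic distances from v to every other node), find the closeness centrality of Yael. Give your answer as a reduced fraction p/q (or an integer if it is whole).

7/16

Distances from Yael: Chen:1, David:4, Dee:3, Emil:2, Eva:3, Jamal:1, Quinn:2. Sum = 16.
n = 8, so closeness = 7/16.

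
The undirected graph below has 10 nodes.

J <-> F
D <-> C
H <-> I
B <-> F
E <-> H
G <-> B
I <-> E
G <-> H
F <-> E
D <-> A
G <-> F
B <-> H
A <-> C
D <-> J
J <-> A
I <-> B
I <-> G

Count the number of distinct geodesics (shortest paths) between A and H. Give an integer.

The shortest distance is 4. The length-4 paths are: A–J–F–E–H; A–J–F–B–H; A–J–F–G–H.
That gives 3 distinct shortest paths.

3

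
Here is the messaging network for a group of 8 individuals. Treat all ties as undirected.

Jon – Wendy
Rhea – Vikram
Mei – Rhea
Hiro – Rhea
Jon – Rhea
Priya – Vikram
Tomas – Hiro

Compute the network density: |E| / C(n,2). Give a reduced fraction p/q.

There are 7 edges and 8 nodes, so the maximum possible is C(8,2) = 28.
Density = 7/28 = 1/4.

1/4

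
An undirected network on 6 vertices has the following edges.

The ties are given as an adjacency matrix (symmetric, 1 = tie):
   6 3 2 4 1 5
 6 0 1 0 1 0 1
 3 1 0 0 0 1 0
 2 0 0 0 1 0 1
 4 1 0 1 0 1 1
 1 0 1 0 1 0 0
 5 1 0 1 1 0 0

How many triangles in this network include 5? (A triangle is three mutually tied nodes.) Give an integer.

5's neighbors: 2, 4, and 6.
Neighbor pairs that are themselves tied: 5–2–4; 5–4–6. Each forms one triangle with 5, for 2 in total.

2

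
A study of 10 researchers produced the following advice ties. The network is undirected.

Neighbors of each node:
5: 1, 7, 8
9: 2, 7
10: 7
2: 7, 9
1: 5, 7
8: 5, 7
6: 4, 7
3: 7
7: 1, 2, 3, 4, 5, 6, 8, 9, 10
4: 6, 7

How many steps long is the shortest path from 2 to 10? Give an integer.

One shortest route is 2 – 7 – 10, which uses 2 edges, and 2 and 10 are not directly tied, so nothing shorter exists. So d(2,10) = 2.

2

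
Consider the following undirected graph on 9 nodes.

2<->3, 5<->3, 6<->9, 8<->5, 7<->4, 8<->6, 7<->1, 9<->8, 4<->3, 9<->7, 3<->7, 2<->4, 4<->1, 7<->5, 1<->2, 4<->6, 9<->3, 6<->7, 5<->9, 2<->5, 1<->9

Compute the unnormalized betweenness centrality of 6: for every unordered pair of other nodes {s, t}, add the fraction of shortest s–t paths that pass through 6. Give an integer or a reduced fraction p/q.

Pairs whose geodesics pass through 6 — 7–8: 1/3; 4–8: 1; 4–9: 1/4.
All other pairs contribute 0.
Summing the contributions gives betweenness(6) = 19/12.

19/12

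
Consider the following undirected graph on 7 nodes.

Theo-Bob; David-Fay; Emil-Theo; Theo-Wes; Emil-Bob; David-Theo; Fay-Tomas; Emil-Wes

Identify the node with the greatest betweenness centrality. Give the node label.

Theo

Unnormalized betweenness of each node: Bob:0, David:8, Emil:1/2, Fay:5, Theo:19/2, Tomas:0, Wes:0.
Theo has the largest value, 19/2, making it the main broker — the node through which the most shortest paths run.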